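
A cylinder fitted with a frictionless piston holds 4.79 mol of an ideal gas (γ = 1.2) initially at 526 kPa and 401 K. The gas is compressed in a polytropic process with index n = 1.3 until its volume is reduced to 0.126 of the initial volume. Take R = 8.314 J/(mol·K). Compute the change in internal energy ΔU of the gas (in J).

V₁ = nRT₁/P₁ = 4.79×8.314×401/526 = 30.4 L.
Polytropic n=1.3: T₂ = T₁(V₁/V₂)^(n−1) = 401×(7.94)^0.30 = 747 K; P₂ = P₁(V₁/V₂)^n = 7770 kPa.
For an ideal gas ΔU = nCvΔT with Cv = R/(γ−1) = 41.6 J/(mol·K).
ΔU = 4.79×41.6×(747−401) = 68800 J.

68800 J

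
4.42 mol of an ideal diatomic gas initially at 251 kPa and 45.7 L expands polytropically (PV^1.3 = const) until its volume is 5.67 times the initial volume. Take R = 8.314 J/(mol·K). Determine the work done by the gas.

T₁ = P₁V₁/(nR) = 251×45.7/(4.42×8.314) = 312 K.
Polytropic n=1.3: T₂ = T₁(V₁/V₂)^(n−1) = 312×(0.176)^0.30 = 185 K; P₂ = P₁(V₁/V₂)^n = 26.3 kPa.
W = (P₁V₁−P₂V₂)/(n−1) = (251×45.7−26.3×259)/0.30 = 15500 J.

15500 J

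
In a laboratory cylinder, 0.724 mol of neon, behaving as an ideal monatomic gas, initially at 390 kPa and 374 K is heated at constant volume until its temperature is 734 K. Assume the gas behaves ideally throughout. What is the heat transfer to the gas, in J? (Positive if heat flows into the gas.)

3250 J

V₁ = nRT₁/P₁ = 0.724×8.314×374/390 = 5.77 L.
Isochoric: V stays 5.77 L; P/T = const ⇒ T₂ = 734 K, P₂ = 765 kPa.
W = 0 (no volume change).
ΔU = nCvΔT = 0.724×12.5×(734−374) = 3250 J.
Q = ΔU = 3250 J.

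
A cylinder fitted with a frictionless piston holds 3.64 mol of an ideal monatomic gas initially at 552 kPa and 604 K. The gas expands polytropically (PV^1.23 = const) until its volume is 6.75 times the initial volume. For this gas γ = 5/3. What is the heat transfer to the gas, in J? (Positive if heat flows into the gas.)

V₁ = nRT₁/P₁ = 3.64×8.314×604/552 = 33.1 L.
Polytropic n=1.23: T₂ = T₁(V₁/V₂)^(n−1) = 604×(0.148)^0.23 = 389 K; P₂ = P₁(V₁/V₂)^n = 52.7 kPa.
W = (P₁V₁−P₂V₂)/(n−1) = (552×33.1−52.7×224)/0.23 = 28200 J.
ΔU = nCvΔT = 3.64×12.5×(389−604) = -9750 J.
Q = ΔU + W = 18500 J.

18500 J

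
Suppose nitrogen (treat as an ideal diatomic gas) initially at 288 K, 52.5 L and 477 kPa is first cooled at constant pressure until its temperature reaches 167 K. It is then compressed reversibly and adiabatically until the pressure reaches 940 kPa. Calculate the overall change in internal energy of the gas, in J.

-18500 J

n = P₁V₁/(RT₁) = 477×52.5/(8.314×288) = 10.5 mol.
Step 1 — Isobaric: P stays 477 kPa; V/T = const ⇒ T₂ = 167 K, V₂ = 30.4 L.
W = PΔV = 477×(30.4−52.5) kPa·L = -10500 J.
ΔU = nCvΔT = 10.5×20.8×(167−288) = -26300 J.
Q = ΔU + W = nCpΔT = -36800 J.
State after step 1: P = 477 kPa, V = 30.4 L, T = 167 K.
Step 2 — Adiabatic: T₂/T₁ = (P₂/P₁)^((γ−1)/γ) ⇒ T₂ = 167×(1.97)^0.286 = 203 K; V₂ = 18.8 L.
ΔU = nCvΔT = 10.5×20.8×(203−167) = 7760 J.
Q = 0 for an adiabatic process, so W = −ΔU = -7760 J.
Net over both steps: W = -18300 J, Q = -36800 J, ΔU = -18500 J.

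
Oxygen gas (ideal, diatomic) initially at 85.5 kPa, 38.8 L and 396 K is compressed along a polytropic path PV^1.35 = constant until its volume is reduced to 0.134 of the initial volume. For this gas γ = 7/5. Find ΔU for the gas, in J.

n = P₁V₁/(RT₁) = 85.5×38.8/(8.314×396) = 1.01 mol.
Polytropic n=1.35: T₂ = T₁(V₁/V₂)^(n−1) = 396×(7.46)^0.35 = 800 K; P₂ = P₁(V₁/V₂)^n = 1290 kPa.
For an ideal gas ΔU = nCvΔT with Cv = (5/2)R = 20.8 J/(mol·K).
ΔU = 1.01×20.8×(800−396) = 8470 J.

8470 J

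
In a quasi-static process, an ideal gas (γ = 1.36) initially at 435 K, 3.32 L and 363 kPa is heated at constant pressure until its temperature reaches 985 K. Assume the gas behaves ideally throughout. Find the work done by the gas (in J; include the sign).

1520 J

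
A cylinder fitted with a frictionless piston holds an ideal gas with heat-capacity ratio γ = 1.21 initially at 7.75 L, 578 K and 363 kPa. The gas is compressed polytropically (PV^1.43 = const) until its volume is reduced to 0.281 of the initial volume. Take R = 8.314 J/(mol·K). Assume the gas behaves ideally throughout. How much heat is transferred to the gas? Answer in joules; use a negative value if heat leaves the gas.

4980 J

n = P₁V₁/(RT₁) = 363×7.75/(8.314×578) = 0.585 mol.
Polytropic n=1.43: T₂ = T₁(V₁/V₂)^(n−1) = 578×(3.56)^0.43 = 998 K; P₂ = P₁(V₁/V₂)^n = 2230 kPa.
W = (P₁V₁−P₂V₂)/(n−1) = (363×7.75−2230×2.18)/0.43 = -4750 J.
ΔU = nCvΔT = 0.585×39.6×(998−578) = 9730 J.
Q = ΔU + W = 4980 J.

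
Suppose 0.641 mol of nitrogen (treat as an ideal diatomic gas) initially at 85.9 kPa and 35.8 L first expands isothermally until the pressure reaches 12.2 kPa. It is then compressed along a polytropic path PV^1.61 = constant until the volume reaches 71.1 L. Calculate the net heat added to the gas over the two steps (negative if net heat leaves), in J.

T₁ = P₁V₁/(nR) = 85.9×35.8/(0.641×8.314) = 577 K.
Step 1 — Isothermal: T stays 577 K; PV = const ⇒ V₂ = 252 L, P₂ = 12.2 kPa.
ΔU = 0 (ideal gas, T constant).
W = nRT ln(V₂/V₁) = 0.641×8.314×577×ln(7.04) = 6000 J.
Q = ΔU + W = 6000 J.
State after step 1: P = 12.2 kPa, V = 252 L, T = 577 K.
Step 2 — Polytropic n=1.61: T₂ = T₁(V₁/V₂)^(n−1) = 577×(3.55)^0.61 = 1250 K; P₂ = P₁(V₁/V₂)^n = 93.6 kPa.
W = (P₁V₁−P₂V₂)/(n−1) = (12.2×252−93.6×71.1)/0.61 = -5870 J.
ΔU = nCvΔT = 0.641×20.8×(1250−577) = 8950 J.
Q = ΔU + W = 3080 J.
Net over both steps: W = 133 J, Q = 9080 J, ΔU = 8950 J.

9080 J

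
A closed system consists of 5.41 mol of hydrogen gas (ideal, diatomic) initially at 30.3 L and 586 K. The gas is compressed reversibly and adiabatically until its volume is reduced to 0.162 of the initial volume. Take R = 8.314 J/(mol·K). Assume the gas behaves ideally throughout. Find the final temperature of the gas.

P₁ = nRT₁/V₁ = 5.41×8.314×586/30.3 = 870 kPa.
Adiabatic: TV^(γ−1) = const ⇒ T₂ = 586×(6.17)^0.400 = 1210 K; PV^γ = const ⇒ P₂ = 11100 kPa.

1210 K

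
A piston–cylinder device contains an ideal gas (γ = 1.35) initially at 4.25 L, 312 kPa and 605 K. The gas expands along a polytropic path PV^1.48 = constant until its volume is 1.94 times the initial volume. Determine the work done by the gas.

n = P₁V₁/(RT₁) = 312×4.25/(8.314×605) = 0.264 mol.
Polytropic n=1.48: T₂ = T₁(V₁/V₂)^(n−1) = 605×(0.515)^0.48 = 440 K; P₂ = P₁(V₁/V₂)^n = 117 kPa.
W = (P₁V₁−P₂V₂)/(n−1) = (312×4.25−117×8.24)/0.48 = 753 J.

753 J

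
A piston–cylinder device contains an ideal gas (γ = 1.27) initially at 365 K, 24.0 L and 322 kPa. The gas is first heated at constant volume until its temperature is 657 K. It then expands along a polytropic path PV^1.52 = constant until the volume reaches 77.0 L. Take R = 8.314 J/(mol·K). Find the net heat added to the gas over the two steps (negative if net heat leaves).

11600 J

n = P₁V₁/(RT₁) = 322×24.0/(8.314×365) = 2.55 mol.
Step 1 — Isochoric: V stays 24.0 L; P/T = const ⇒ T₂ = 657 K, P₂ = 580 kPa.
W = 0 (no volume change).
ΔU = nCvΔT = 2.55×30.8×(657−365) = 22900 J.
Q = ΔU = 22900 J.
State after step 1: P = 580 kPa, V = 24.0 L, T = 657 K.
Step 2 — Polytropic n=1.52: T₂ = T₁(V₁/V₂)^(n−1) = 657×(0.312)^0.52 = 358 K; P₂ = P₁(V₁/V₂)^n = 98.5 kPa.
W = (P₁V₁−P₂V₂)/(n−1) = (580×24.0−98.5×77.0)/0.52 = 12200 J.
ΔU = nCvΔT = 2.55×30.8×(358−657) = -23400 J.
Q = ΔU + W = -11300 J.
Net over both steps: W = 12200 J, Q = 11600 J, ΔU = -522 J.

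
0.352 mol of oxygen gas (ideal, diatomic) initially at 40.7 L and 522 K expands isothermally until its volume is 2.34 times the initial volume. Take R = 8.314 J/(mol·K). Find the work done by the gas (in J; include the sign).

P₁ = nRT₁/V₁ = 0.352×8.314×522/40.7 = 37.5 kPa.
Isothermal: T stays 522 K; PV = const ⇒ V₂ = 95.2 L, P₂ = 16.0 kPa.
W = nRT ln(V₂/V₁) = 0.352×8.314×522×ln(2.34) = 1300 J.

1300 J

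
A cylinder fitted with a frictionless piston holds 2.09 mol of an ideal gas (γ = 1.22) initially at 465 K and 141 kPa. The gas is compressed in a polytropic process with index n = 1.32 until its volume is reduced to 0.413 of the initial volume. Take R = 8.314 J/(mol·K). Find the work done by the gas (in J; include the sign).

-8260 J

V₁ = nRT₁/P₁ = 2.09×8.314×465/141 = 57.3 L.
Polytropic n=1.32: T₂ = T₁(V₁/V₂)^(n−1) = 465×(2.42)^0.32 = 617 K; P₂ = P₁(V₁/V₂)^n = 453 kPa.
W = (P₁V₁−P₂V₂)/(n−1) = (141×57.3−453×23.7)/0.32 = -8260 J.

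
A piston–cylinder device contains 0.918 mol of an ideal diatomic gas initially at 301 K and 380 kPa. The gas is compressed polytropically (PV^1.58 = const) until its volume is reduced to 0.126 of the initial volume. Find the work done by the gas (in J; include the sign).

-9210 J

V₁ = nRT₁/P₁ = 0.918×8.314×301/380 = 6.05 L.
Polytropic n=1.58: T₂ = T₁(V₁/V₂)^(n−1) = 301×(7.94)^0.58 = 1000 K; P₂ = P₁(V₁/V₂)^n = 10000 kPa.
W = (P₁V₁−P₂V₂)/(n−1) = (380×6.05−10000×0.762)/0.58 = -9210 J.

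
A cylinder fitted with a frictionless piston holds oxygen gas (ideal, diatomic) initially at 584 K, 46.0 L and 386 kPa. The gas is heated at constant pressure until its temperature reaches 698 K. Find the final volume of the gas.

Isobaric: P stays 386 kPa; V/T = const ⇒ T₂ = 698 K, V₂ = 55.0 L.

55.0 L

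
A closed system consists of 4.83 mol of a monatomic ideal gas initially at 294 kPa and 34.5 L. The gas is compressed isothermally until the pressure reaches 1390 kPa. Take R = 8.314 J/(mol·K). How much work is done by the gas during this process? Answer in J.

-15800 J

T₁ = P₁V₁/(nR) = 294×34.5/(4.83×8.314) = 253 K.
Isothermal: T stays 253 K; PV = const ⇒ V₂ = 7.30 L, P₂ = 1390 kPa.
W = nRT ln(V₂/V₁) = 4.83×8.314×253×ln(0.212) = -15800 J.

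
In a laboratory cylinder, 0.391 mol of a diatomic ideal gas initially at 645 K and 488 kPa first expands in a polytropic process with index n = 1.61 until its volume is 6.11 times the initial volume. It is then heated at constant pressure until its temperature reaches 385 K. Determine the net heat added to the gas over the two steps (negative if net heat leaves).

V₁ = nRT₁/P₁ = 0.391×8.314×645/488 = 4.30 L.
Step 1 — Polytropic n=1.61: T₂ = T₁(V₁/V₂)^(n−1) = 645×(0.164)^0.61 = 214 K; P₂ = P₁(V₁/V₂)^n = 26.5 kPa.
W = (P₁V₁−P₂V₂)/(n−1) = (488×4.30−26.5×26.3)/0.61 = 2300 J.
ΔU = nCvΔT = 0.391×20.8×(214−645) = -3500 J.
Q = ΔU + W = -1210 J.
State after step 1: P = 26.5 kPa, V = 26.3 L, T = 214 K.
Step 2 — Isobaric: P stays 26.5 kPa; V/T = const ⇒ T₂ = 385 K, V₂ = 47.3 L.
W = PΔV = 26.5×(47.3−26.3) kPa·L = 556 J.
ΔU = nCvΔT = 0.391×20.8×(385−214) = 1390 J.
Q = ΔU + W = nCpΔT = 1950 J.
Net over both steps: W = 2850 J, Q = 741 J, ΔU = -2110 J.

741 J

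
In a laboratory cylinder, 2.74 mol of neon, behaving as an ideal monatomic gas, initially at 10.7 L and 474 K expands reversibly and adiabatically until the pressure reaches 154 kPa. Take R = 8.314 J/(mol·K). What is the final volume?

P₁ = nRT₁/V₁ = 2.74×8.314×474/10.7 = 1010 kPa.
Adiabatic: T₂/T₁ = (P₂/P₁)^((γ−1)/γ) ⇒ T₂ = 474×(0.153)^0.400 = 223 K; V₂ = 33.1 L.

33.1 L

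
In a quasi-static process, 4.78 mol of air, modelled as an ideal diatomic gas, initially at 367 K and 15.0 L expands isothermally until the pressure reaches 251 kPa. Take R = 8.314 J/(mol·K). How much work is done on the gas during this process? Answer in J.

P₁ = nRT₁/V₁ = 4.78×8.314×367/15.0 = 972 kPa.
Isothermal: T stays 367 K; PV = const ⇒ V₂ = 58.1 L, P₂ = 251 kPa.
W = nRT ln(V₂/V₁) = 4.78×8.314×367×ln(3.87) = 19800 J.
Work done on the gas = −W_by = -19800 J.

-19800 J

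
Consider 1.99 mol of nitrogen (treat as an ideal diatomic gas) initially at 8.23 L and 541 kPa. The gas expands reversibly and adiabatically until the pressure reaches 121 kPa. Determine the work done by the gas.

3870 J

T₁ = P₁V₁/(nR) = 541×8.23/(1.99×8.314) = 269 K.
Adiabatic: T₂/T₁ = (P₂/P₁)^((γ−1)/γ) ⇒ T₂ = 269×(0.224)^0.286 = 175 K; V₂ = 24.0 L.
ΔU = nCvΔT = 1.99×20.8×(175−269) = -3870 J.
Q = 0 for an adiabatic process, so W = −ΔU = 3870 J.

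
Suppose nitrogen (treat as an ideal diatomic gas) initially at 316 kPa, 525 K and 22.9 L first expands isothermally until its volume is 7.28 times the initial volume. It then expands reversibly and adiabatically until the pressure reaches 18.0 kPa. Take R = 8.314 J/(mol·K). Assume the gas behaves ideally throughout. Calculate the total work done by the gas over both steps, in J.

18400 J

n = P₁V₁/(RT₁) = 316×22.9/(8.314×525) = 1.66 mol.
Step 1 — Isothermal: T stays 525 K; PV = const ⇒ V₂ = 167 L, P₂ = 43.4 kPa.
ΔU = 0 (ideal gas, T constant).
W = nRT ln(V₂/V₁) = 1.66×8.314×525×ln(7.28) = 14400 J.
Q = ΔU + W = 14400 J.
State after step 1: P = 43.4 kPa, V = 167 L, T = 525 K.
Step 2 — Adiabatic: T₂/T₁ = (P₂/P₁)^((γ−1)/γ) ⇒ T₂ = 525×(0.415)^0.286 = 408 K; V₂ = 313 L.
ΔU = nCvΔT = 1.66×20.8×(408−525) = -4020 J.
Q = 0 for an adiabatic process, so W = −ΔU = 4020 J.
Net over both steps: W = 18400 J, Q = 14400 J, ΔU = -4020 J.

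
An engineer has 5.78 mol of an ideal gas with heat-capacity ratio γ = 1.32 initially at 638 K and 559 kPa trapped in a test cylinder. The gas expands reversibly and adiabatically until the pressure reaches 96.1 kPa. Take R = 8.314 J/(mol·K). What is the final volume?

V₁ = nRT₁/P₁ = 5.78×8.314×638/559 = 54.8 L.
Adiabatic: T₂/T₁ = (P₂/P₁)^((γ−1)/γ) ⇒ T₂ = 638×(0.172)^0.242 = 416 K; V₂ = 208 L.

208 L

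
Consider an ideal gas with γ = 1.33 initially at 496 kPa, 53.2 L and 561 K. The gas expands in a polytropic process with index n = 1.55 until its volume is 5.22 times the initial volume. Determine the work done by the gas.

28600 J

n = P₁V₁/(RT₁) = 496×53.2/(8.314×561) = 5.66 mol.
Polytropic n=1.55: T₂ = T₁(V₁/V₂)^(n−1) = 561×(0.192)^0.55 = 226 K; P₂ = P₁(V₁/V₂)^n = 38.3 kPa.
W = (P₁V₁−P₂V₂)/(n−1) = (496×53.2−38.3×278)/0.55 = 28600 J.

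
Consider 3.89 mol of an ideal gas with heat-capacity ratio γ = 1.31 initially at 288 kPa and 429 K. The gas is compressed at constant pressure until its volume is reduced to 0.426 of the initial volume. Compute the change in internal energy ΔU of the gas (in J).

-25700 J

V₁ = nRT₁/P₁ = 3.89×8.314×429/288 = 48.2 L.
Isobaric: P stays 288 kPa; V/T = const ⇒ T₂ = 183 K, V₂ = 20.5 L.
For an ideal gas ΔU = nCvΔT with Cv = R/(γ−1) = 26.8 J/(mol·K).
ΔU = 3.89×26.8×(183−429) = -25700 J.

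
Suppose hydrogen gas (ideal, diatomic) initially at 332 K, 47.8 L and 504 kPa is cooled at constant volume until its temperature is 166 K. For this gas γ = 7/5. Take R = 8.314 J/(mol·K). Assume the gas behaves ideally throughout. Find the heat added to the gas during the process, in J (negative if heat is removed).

-30100 J

n = P₁V₁/(RT₁) = 504×47.8/(8.314×332) = 8.73 mol.
Isochoric: V stays 47.8 L; P/T = const ⇒ T₂ = 166 K, P₂ = 252 kPa.
W = 0 (no volume change).
ΔU = nCvΔT = 8.73×20.8×(166−332) = -30100 J.
Q = ΔU = -30100 J.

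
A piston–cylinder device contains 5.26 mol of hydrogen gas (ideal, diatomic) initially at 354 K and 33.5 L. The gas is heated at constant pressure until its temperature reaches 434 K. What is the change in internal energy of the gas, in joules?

8750 J

P₁ = nRT₁/V₁ = 5.26×8.314×354/33.5 = 462 kPa.
Isobaric: P stays 462 kPa; V/T = const ⇒ T₂ = 434 K, V₂ = 41.1 L.
For an ideal gas ΔU = nCvΔT with Cv = (5/2)R = 20.8 J/(mol·K).
ΔU = 5.26×20.8×(434−354) = 8750 J.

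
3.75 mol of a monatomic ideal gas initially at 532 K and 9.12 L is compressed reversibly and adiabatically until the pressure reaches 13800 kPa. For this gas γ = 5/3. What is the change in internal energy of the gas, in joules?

31100 J

P₁ = nRT₁/V₁ = 3.75×8.314×532/9.12 = 1820 kPa.
Adiabatic: T₂/T₁ = (P₂/P₁)^((γ−1)/γ) ⇒ T₂ = 532×(7.59)^0.400 = 1200 K; V₂ = 2.70 L.
For an ideal gas ΔU = nCvΔT with Cv = (3/2)R = 12.5 J/(mol·K).
ΔU = 3.75×12.5×(1200−532) = 31100 J.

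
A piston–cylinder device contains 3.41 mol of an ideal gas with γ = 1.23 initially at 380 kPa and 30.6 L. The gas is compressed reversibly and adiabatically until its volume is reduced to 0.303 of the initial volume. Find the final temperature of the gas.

540 K

T₁ = P₁V₁/(nR) = 380×30.6/(3.41×8.314) = 410 K.
Adiabatic: TV^(γ−1) = const ⇒ T₂ = 410×(3.30)^0.230 = 540 K; PV^γ = const ⇒ P₂ = 1650 kPa.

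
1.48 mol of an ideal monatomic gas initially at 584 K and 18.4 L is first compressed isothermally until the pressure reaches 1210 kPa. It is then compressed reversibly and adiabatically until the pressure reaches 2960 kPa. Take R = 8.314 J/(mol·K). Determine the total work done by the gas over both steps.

-12800 J

P₁ = nRT₁/V₁ = 1.48×8.314×584/18.4 = 391 kPa.
Step 1 — Isothermal: T stays 584 K; PV = const ⇒ V₂ = 5.94 L, P₂ = 1210 kPa.
ΔU = 0 (ideal gas, T constant).
W = nRT ln(V₂/V₁) = 1.48×8.314×584×ln(0.323) = -8130 J.
Q = ΔU + W = -8130 J.
State after step 1: P = 1210 kPa, V = 5.94 L, T = 584 K.
Step 2 — Adiabatic: T₂/T₁ = (P₂/P₁)^((γ−1)/γ) ⇒ T₂ = 584×(2.45)^0.400 = 835 K; V₂ = 3.47 L.
ΔU = nCvΔT = 1.48×12.5×(835−584) = 4640 J.
Q = 0 for an adiabatic process, so W = −ΔU = -4640 J.
Net over both steps: W = -12800 J, Q = -8130 J, ΔU = 4640 J.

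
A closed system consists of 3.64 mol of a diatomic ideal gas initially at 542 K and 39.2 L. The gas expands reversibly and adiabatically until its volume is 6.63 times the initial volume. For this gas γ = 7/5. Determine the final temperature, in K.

254 K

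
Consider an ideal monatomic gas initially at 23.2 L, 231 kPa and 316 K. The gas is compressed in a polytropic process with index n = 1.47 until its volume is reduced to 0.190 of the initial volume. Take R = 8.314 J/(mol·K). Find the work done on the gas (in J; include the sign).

n = P₁V₁/(RT₁) = 231×23.2/(8.314×316) = 2.04 mol.
Polytropic n=1.47: T₂ = T₁(V₁/V₂)^(n−1) = 316×(5.26)^0.47 = 690 K; P₂ = P₁(V₁/V₂)^n = 2650 kPa.
W = (P₁V₁−P₂V₂)/(n−1) = (231×23.2−2650×4.41)/0.47 = -13500 J.
Work done on the gas = −W_by = 13500 J.

13500 J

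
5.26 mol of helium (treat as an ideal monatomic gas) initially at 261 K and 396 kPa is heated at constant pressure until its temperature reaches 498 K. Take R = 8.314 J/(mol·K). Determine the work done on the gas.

-10400 J

V₁ = nRT₁/P₁ = 5.26×8.314×261/396 = 28.8 L.
Isobaric: P stays 396 kPa; V/T = const ⇒ T₂ = 498 K, V₂ = 55.0 L.
W = PΔV = 396×(55.0−28.8) kPa·L = 10400 J.
Work done on the gas = −W_by = -10400 J.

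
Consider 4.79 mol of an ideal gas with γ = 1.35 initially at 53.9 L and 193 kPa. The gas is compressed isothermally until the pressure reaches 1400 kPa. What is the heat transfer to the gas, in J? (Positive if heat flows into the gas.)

T₁ = P₁V₁/(nR) = 193×53.9/(4.79×8.314) = 261 K.
Isothermal: T stays 261 K; PV = const ⇒ V₂ = 7.43 L, P₂ = 1400 kPa.
ΔU = 0 (ideal gas, T constant).
W = nRT ln(V₂/V₁) = 4.79×8.314×261×ln(0.138) = -20600 J.
Q = ΔU + W = -20600 J.

-20600 J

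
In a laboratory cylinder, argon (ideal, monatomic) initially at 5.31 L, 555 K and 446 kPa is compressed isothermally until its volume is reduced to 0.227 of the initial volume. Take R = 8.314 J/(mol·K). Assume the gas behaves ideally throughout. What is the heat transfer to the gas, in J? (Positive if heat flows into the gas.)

n = P₁V₁/(RT₁) = 446×5.31/(8.314×555) = 0.513 mol.
Isothermal: T stays 555 K; PV = const ⇒ V₂ = 1.21 L, P₂ = 1960 kPa.
ΔU = 0 (ideal gas, T constant).
W = nRT ln(V₂/V₁) = 0.513×8.314×555×ln(0.227) = -3510 J.
Q = ΔU + W = -3510 J.

-3510 J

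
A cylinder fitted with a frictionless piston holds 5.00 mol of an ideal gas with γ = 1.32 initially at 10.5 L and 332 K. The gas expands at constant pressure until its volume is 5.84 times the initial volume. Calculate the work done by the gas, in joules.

P₁ = nRT₁/V₁ = 5.00×8.314×332/10.5 = 1310 kPa.
Isobaric: P stays 1310 kPa; V/T = const ⇒ T₂ = 1940 K, V₂ = 61.3 L.
W = PΔV = 1310×(61.3−10.5) kPa·L = 66800 J.

66800 J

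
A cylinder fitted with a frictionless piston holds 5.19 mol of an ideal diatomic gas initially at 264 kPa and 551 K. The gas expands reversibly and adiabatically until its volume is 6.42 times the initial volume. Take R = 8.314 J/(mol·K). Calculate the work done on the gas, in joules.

V₁ = nRT₁/P₁ = 5.19×8.314×551/264 = 90.1 L.
Adiabatic: TV^(γ−1) = const ⇒ T₂ = 551×(0.156)^0.400 = 262 K; PV^γ = const ⇒ P₂ = 19.5 kPa.
ΔU = nCvΔT = 5.19×20.8×(262−551) = -31200 J.
Q = 0 for an adiabatic process, so W = −ΔU = 31200 J.
Work done on the gas = −W_by = -31200 J.

-31200 J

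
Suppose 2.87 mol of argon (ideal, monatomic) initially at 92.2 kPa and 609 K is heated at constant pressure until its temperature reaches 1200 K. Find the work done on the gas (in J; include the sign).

-14100 J

V₁ = nRT₁/P₁ = 2.87×8.314×609/92.2 = 158 L.
Isobaric: P stays 92.2 kPa; V/T = const ⇒ T₂ = 1200 K, V₂ = 311 L.
W = PΔV = 92.2×(311−158) kPa·L = 14100 J.
Work done on the gas = −W_by = -14100 J.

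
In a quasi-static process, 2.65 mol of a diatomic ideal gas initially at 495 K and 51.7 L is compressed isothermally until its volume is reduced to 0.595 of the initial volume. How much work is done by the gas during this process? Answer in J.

-5660 J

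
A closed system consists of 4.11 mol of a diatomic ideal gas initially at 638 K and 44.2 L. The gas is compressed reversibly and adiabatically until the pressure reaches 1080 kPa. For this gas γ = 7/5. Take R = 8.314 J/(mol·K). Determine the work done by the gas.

-13700 J

P₁ = nRT₁/V₁ = 4.11×8.314×638/44.2 = 493 kPa.
Adiabatic: T₂/T₁ = (P₂/P₁)^((γ−1)/γ) ⇒ T₂ = 638×(2.19)^0.286 = 798 K; V₂ = 25.3 L.
ΔU = nCvΔT = 4.11×20.8×(798−638) = 13700 J.
Q = 0 for an adiabatic process, so W = −ΔU = -13700 J.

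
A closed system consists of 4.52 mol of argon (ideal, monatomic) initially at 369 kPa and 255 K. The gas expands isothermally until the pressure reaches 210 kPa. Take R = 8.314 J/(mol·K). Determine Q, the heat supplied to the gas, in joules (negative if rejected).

V₁ = nRT₁/P₁ = 4.52×8.314×255/369 = 26.0 L.
Isothermal: T stays 255 K; PV = const ⇒ V₂ = 45.6 L, P₂ = 210 kPa.
ΔU = 0 (ideal gas, T constant).
W = nRT ln(V₂/V₁) = 4.52×8.314×255×ln(1.76) = 5400 J.
Q = ΔU + W = 5400 J.

5400 J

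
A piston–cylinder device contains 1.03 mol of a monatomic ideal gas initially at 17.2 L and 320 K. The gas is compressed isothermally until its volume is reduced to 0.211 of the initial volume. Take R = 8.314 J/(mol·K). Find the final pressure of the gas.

P₁ = nRT₁/V₁ = 1.03×8.314×320/17.2 = 159 kPa.
Isothermal: T stays 320 K; PV = const ⇒ V₂ = 3.63 L, P₂ = 755 kPa.

755 kPa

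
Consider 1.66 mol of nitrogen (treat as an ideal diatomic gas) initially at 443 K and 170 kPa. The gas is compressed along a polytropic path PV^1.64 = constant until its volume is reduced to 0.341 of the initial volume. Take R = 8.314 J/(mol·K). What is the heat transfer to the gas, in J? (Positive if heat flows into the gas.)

5680 J

V₁ = nRT₁/P₁ = 1.66×8.314×443/170 = 36.0 L.
Polytropic n=1.64: T₂ = T₁(V₁/V₂)^(n−1) = 443×(2.93)^0.64 = 882 K; P₂ = P₁(V₁/V₂)^n = 993 kPa.
W = (P₁V₁−P₂V₂)/(n−1) = (170×36.0−993×12.3)/0.64 = -9470 J.
ΔU = nCvΔT = 1.66×20.8×(882−443) = 15100 J.
Q = ΔU + W = 5680 J.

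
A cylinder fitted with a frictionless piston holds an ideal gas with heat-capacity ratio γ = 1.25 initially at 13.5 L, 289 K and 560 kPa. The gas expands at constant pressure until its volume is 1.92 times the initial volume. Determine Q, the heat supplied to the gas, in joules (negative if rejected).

n = P₁V₁/(RT₁) = 560×13.5/(8.314×289) = 3.15 mol.
Isobaric: P stays 560 kPa; V/T = const ⇒ T₂ = 555 K, V₂ = 25.9 L.
W = PΔV = 560×(25.9−13.5) kPa·L = 6960 J.
ΔU = nCvΔT = 3.15×33.3×(555−289) = 27800 J.
Q = ΔU + W = nCpΔT = 34800 J.

34800 J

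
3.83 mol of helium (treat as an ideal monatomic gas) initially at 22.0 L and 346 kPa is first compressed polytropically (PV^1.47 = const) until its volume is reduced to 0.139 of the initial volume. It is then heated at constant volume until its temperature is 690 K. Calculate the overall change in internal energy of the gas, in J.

21500 J

T₁ = P₁V₁/(nR) = 346×22.0/(3.83×8.314) = 239 K.
Step 1 — Polytropic n=1.47: T₂ = T₁(V₁/V₂)^(n−1) = 239×(7.19)^0.47 = 604 K; P₂ = P₁(V₁/V₂)^n = 6290 kPa.
W = (P₁V₁−P₂V₂)/(n−1) = (346×22.0−6290×3.06)/0.47 = -24700 J.
ΔU = nCvΔT = 3.83×12.5×(604−239) = 17400 J.
Q = ΔU + W = -7300 J.
State after step 1: P = 6290 kPa, V = 3.06 L, T = 604 K.
Step 2 — Isochoric: V stays 3.06 L; P/T = const ⇒ T₂ = 690 K, P₂ = 7180 kPa.
W = 0 (no volume change).
ΔU = nCvΔT = 3.83×12.5×(690−604) = 4090 J.
Q = ΔU = 4090 J.
Net over both steps: W = -24700 J, Q = -3210 J, ΔU = 21500 J.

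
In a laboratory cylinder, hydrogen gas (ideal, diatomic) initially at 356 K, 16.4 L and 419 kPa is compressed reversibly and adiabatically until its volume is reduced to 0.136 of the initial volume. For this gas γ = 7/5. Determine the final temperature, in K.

Adiabatic: TV^(γ−1) = const ⇒ T₂ = 356×(7.35)^0.400 = 791 K; PV^γ = const ⇒ P₂ = 6840 kPa.

791 K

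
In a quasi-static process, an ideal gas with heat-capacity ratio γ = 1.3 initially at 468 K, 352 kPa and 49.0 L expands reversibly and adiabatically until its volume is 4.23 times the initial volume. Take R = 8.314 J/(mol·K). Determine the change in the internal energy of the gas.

-20200 J

n = P₁V₁/(RT₁) = 352×49.0/(8.314×468) = 4.43 mol.
Adiabatic: TV^(γ−1) = const ⇒ T₂ = 468×(0.236)^0.300 = 304 K; PV^γ = const ⇒ P₂ = 54.0 kPa.
For an ideal gas ΔU = nCvΔT with Cv = R/(γ−1) = 27.7 J/(mol·K).
ΔU = 4.43×27.7×(304−468) = -20200 J.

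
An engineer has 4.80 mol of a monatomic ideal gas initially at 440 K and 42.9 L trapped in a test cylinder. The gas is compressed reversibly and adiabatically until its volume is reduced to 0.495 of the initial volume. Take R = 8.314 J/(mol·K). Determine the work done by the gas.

-15800 J

P₁ = nRT₁/V₁ = 4.80×8.314×440/42.9 = 409 kPa.
Adiabatic: TV^(γ−1) = const ⇒ T₂ = 440×(2.02)^0.667 = 703 K; PV^γ = const ⇒ P₂ = 1320 kPa.
ΔU = nCvΔT = 4.80×12.5×(703−440) = 15800 J.
Q = 0 for an adiabatic process, so W = −ΔU = -15800 J.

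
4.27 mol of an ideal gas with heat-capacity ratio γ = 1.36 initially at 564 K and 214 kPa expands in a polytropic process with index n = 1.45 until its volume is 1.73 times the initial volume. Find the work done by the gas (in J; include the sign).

9730 J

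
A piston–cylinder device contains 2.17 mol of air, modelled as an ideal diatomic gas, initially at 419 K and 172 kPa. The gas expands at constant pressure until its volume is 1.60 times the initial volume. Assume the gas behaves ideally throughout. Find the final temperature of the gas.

670 K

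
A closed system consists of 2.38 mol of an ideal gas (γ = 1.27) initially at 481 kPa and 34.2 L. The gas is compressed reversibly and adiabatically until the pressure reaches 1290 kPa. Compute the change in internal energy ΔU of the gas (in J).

14200 J

T₁ = P₁V₁/(nR) = 481×34.2/(2.38×8.314) = 831 K.
Adiabatic: T₂/T₁ = (P₂/P₁)^((γ−1)/γ) ⇒ T₂ = 831×(2.68)^0.213 = 1030 K; V₂ = 15.7 L.
For an ideal gas ΔU = nCvΔT with Cv = R/(γ−1) = 30.8 J/(mol·K).
ΔU = 2.38×30.8×(1030−831) = 14200 J.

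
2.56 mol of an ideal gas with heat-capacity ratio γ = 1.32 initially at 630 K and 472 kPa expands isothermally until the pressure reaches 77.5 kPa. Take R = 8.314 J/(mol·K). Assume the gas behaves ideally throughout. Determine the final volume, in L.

173 L

V₁ = nRT₁/P₁ = 2.56×8.314×630/472 = 28.4 L.
Isothermal: T stays 630 K; PV = const ⇒ V₂ = 173 L, P₂ = 77.5 kPa.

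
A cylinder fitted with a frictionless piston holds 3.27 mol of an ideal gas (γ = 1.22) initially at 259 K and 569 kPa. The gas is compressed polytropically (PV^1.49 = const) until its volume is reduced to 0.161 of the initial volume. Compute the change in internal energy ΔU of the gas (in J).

46300 J

V₁ = nRT₁/P₁ = 3.27×8.314×259/569 = 12.4 L.
Polytropic n=1.49: T₂ = T₁(V₁/V₂)^(n−1) = 259×(6.21)^0.49 = 634 K; P₂ = P₁(V₁/V₂)^n = 8650 kPa.
For an ideal gas ΔU = nCvΔT with Cv = R/(γ−1) = 37.8 J/(mol·K).
ΔU = 3.27×37.8×(634−259) = 46300 J.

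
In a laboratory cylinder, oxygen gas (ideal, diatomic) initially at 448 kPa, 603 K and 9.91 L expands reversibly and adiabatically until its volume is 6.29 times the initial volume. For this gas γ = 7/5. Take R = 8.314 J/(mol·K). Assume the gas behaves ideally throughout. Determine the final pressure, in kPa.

34.1 kPa

Adiabatic: TV^(γ−1) = const ⇒ T₂ = 603×(0.159)^0.400 = 289 K; PV^γ = const ⇒ P₂ = 34.1 kPa.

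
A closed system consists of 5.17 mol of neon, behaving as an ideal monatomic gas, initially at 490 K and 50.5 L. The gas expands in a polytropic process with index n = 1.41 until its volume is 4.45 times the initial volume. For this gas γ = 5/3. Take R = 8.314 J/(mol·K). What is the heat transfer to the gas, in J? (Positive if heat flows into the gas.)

P₁ = nRT₁/V₁ = 5.17×8.314×490/50.5 = 417 kPa.
Polytropic n=1.41: T₂ = T₁(V₁/V₂)^(n−1) = 490×(0.225)^0.41 = 266 K; P₂ = P₁(V₁/V₂)^n = 50.8 kPa.
W = (P₁V₁−P₂V₂)/(n−1) = (417×50.5−50.8×225)/0.41 = 23500 J.
ΔU = nCvΔT = 5.17×12.5×(266−490) = -14500 J.
Q = ΔU + W = 9050 J.

9050 J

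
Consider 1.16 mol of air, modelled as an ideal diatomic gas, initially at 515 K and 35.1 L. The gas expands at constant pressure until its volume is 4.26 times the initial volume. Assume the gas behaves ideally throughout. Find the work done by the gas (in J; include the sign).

16200 J

P₁ = nRT₁/V₁ = 1.16×8.314×515/35.1 = 142 kPa.
Isobaric: P stays 142 kPa; V/T = const ⇒ T₂ = 2190 K, V₂ = 150 L.
W = PΔV = 142×(150−35.1) kPa·L = 16200 J.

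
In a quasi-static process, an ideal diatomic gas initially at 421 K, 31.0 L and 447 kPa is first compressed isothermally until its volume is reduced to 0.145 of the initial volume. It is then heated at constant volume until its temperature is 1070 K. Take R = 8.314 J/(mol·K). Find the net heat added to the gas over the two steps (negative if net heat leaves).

26600 J

n = P₁V₁/(RT₁) = 447×31.0/(8.314×421) = 3.96 mol.
Step 1 — Isothermal: T stays 421 K; PV = const ⇒ V₂ = 4.50 L, P₂ = 3080 kPa.
ΔU = 0 (ideal gas, T constant).
W = nRT ln(V₂/V₁) = 3.96×8.314×421×ln(0.145) = -26800 J.
Q = ΔU + W = -26800 J.
State after step 1: P = 3080 kPa, V = 4.50 L, T = 421 K.
Step 2 — Isochoric: V stays 4.50 L; P/T = const ⇒ T₂ = 1070 K, P₂ = 7840 kPa.
W = 0 (no volume change).
ΔU = nCvΔT = 3.96×20.8×(1070−421) = 53400 J.
Q = ΔU = 53400 J.
Net over both steps: W = -26800 J, Q = 26600 J, ΔU = 53400 J.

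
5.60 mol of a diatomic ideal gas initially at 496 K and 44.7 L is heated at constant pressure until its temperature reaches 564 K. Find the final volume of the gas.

P₁ = nRT₁/V₁ = 5.60×8.314×496/44.7 = 517 kPa.
Isobaric: P stays 517 kPa; V/T = const ⇒ T₂ = 564 K, V₂ = 50.8 L.

50.8 L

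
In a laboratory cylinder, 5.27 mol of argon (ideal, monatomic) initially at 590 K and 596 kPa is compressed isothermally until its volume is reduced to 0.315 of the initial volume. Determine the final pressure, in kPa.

V₁ = nRT₁/P₁ = 5.27×8.314×590/596 = 43.4 L.
Isothermal: T stays 590 K; PV = const ⇒ V₂ = 13.7 L, P₂ = 1890 kPa.

1890 kPa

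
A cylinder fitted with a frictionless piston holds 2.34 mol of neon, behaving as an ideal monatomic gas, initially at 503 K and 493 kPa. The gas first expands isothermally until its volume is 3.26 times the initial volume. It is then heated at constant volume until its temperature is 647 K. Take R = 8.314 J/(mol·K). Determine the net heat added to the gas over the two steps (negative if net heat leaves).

15800 J

V₁ = nRT₁/P₁ = 2.34×8.314×503/493 = 19.8 L.
Step 1 — Isothermal: T stays 503 K; PV = const ⇒ V₂ = 64.7 L, P₂ = 151 kPa.
ΔU = 0 (ideal gas, T constant).
W = nRT ln(V₂/V₁) = 2.34×8.314×503×ln(3.26) = 11600 J.
Q = ΔU + W = 11600 J.
State after step 1: P = 151 kPa, V = 64.7 L, T = 503 K.
Step 2 — Isochoric: V stays 64.7 L; P/T = const ⇒ T₂ = 647 K, P₂ = 195 kPa.
W = 0 (no volume change).
ΔU = nCvΔT = 2.34×12.5×(647−503) = 4200 J.
Q = ΔU = 4200 J.
Net over both steps: W = 11600 J, Q = 15800 J, ΔU = 4200 J.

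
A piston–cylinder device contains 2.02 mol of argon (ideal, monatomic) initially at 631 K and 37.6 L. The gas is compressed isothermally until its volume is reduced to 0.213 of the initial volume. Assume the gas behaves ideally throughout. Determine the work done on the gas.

P₁ = nRT₁/V₁ = 2.02×8.314×631/37.6 = 282 kPa.
Isothermal: T stays 631 K; PV = const ⇒ V₂ = 8.01 L, P₂ = 1320 kPa.
W = nRT ln(V₂/V₁) = 2.02×8.314×631×ln(0.213) = -16400 J.
Work done on the gas = −W_by = 16400 J.

16400 J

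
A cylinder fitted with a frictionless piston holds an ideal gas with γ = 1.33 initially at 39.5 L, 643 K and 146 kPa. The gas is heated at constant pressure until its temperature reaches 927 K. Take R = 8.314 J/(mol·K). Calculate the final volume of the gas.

Isobaric: P stays 146 kPa; V/T = const ⇒ T₂ = 927 K, V₂ = 56.9 L.

56.9 L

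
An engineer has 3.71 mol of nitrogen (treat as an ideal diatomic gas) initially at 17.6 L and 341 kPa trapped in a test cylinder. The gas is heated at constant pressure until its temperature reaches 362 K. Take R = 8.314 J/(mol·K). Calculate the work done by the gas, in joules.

T₁ = P₁V₁/(nR) = 341×17.6/(3.71×8.314) = 195 K.
Isobaric: P stays 341 kPa; V/T = const ⇒ T₂ = 362 K, V₂ = 32.7 L.
W = PΔV = 341×(32.7−17.6) kPa·L = 5160 J.

5160 J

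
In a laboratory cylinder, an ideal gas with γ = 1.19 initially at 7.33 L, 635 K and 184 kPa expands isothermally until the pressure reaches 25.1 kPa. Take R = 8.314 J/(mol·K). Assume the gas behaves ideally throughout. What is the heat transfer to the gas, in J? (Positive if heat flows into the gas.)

2690 J

n = P₁V₁/(RT₁) = 184×7.33/(8.314×635) = 0.255 mol.
Isothermal: T stays 635 K; PV = const ⇒ V₂ = 53.7 L, P₂ = 25.1 kPa.
ΔU = 0 (ideal gas, T constant).
W = nRT ln(V₂/V₁) = 0.255×8.314×635×ln(7.33) = 2690 J.
Q = ΔU + W = 2690 J.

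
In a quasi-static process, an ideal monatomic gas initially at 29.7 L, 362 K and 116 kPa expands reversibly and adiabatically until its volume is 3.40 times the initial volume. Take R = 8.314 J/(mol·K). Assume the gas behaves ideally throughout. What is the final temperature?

Adiabatic: TV^(γ−1) = const ⇒ T₂ = 362×(0.294)^0.667 = 160 K; PV^γ = const ⇒ P₂ = 15.1 kPa.

160 K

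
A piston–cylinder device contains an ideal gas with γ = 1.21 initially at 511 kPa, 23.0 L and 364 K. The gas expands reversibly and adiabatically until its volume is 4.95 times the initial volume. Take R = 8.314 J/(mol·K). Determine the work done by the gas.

n = P₁V₁/(RT₁) = 511×23.0/(8.314×364) = 3.88 mol.
Adiabatic: TV^(γ−1) = const ⇒ T₂ = 364×(0.202)^0.210 = 260 K; PV^γ = const ⇒ P₂ = 73.8 kPa.
ΔU = nCvΔT = 3.88×39.6×(260−364) = -16000 J.
Q = 0 for an adiabatic process, so W = −ΔU = 16000 J.

16000 J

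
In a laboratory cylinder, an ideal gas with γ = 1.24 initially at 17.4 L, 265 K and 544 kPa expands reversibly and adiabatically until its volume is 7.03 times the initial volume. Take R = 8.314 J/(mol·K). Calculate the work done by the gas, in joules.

n = P₁V₁/(RT₁) = 544×17.4/(8.314×265) = 4.30 mol.
Adiabatic: TV^(γ−1) = const ⇒ T₂ = 265×(0.142)^0.240 = 166 K; PV^γ = const ⇒ P₂ = 48.5 kPa.
ΔU = nCvΔT = 4.30×34.6×(166−265) = -14700 J.
Q = 0 for an adiabatic process, so W = −ΔU = 14700 J.

14700 J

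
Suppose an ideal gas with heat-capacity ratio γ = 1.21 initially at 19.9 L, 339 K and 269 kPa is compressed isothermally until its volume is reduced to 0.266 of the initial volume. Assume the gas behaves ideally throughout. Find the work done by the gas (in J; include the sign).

n = P₁V₁/(RT₁) = 269×19.9/(8.314×339) = 1.90 mol.
Isothermal: T stays 339 K; PV = const ⇒ V₂ = 5.29 L, P₂ = 1010 kPa.
W = nRT ln(V₂/V₁) = 1.90×8.314×339×ln(0.266) = -7090 J.

-7090 J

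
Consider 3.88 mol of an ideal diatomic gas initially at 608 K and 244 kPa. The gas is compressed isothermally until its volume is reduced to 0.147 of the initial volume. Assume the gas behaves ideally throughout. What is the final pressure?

V₁ = nRT₁/P₁ = 3.88×8.314×608/244 = 80.4 L.
Isothermal: T stays 608 K; PV = const ⇒ V₂ = 11.8 L, P₂ = 1660 kPa.

1660 kPa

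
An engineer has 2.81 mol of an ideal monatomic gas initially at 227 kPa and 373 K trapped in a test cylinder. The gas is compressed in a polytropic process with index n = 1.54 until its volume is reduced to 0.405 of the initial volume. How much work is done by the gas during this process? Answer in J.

-10200 J

V₁ = nRT₁/P₁ = 2.81×8.314×373/227 = 38.4 L.
Polytropic n=1.54: T₂ = T₁(V₁/V₂)^(n−1) = 373×(2.47)^0.54 = 608 K; P₂ = P₁(V₁/V₂)^n = 913 kPa.
W = (P₁V₁−P₂V₂)/(n−1) = (227×38.4−913×15.5)/0.54 = -10200 J.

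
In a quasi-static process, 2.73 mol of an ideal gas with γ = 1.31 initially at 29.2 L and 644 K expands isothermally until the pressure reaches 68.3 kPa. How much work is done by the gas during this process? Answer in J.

P₁ = nRT₁/V₁ = 2.73×8.314×644/29.2 = 501 kPa.
Isothermal: T stays 644 K; PV = const ⇒ V₂ = 214 L, P₂ = 68.3 kPa.
W = nRT ln(V₂/V₁) = 2.73×8.314×644×ln(7.33) = 29100 J.

29100 J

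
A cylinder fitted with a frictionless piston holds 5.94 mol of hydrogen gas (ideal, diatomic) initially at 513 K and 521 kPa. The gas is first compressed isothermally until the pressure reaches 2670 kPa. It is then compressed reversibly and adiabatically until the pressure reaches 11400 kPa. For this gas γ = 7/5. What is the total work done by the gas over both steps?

V₁ = nRT₁/P₁ = 5.94×8.314×513/521 = 48.6 L.
Step 1 — Isothermal: T stays 513 K; PV = const ⇒ V₂ = 9.49 L, P₂ = 2670 kPa.
ΔU = 0 (ideal gas, T constant).
W = nRT ln(V₂/V₁) = 5.94×8.314×513×ln(0.195) = -41400 J.
Q = ΔU + W = -41400 J.
State after step 1: P = 2670 kPa, V = 9.49 L, T = 513 K.
Step 2 — Adiabatic: T₂/T₁ = (P₂/P₁)^((γ−1)/γ) ⇒ T₂ = 513×(4.27)^0.286 = 777 K; V₂ = 3.36 L.
ΔU = nCvΔT = 5.94×20.8×(777−513) = 32600 J.
Q = 0 for an adiabatic process, so W = −ΔU = -32600 J.
Net over both steps: W = -74000 J, Q = -41400 J, ΔU = 32600 J.

-74000 J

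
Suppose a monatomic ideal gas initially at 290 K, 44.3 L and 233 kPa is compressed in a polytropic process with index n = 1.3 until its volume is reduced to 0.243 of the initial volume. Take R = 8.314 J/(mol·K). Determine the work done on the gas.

18200 J

n = P₁V₁/(RT₁) = 233×44.3/(8.314×290) = 4.28 mol.
Polytropic n=1.3: T₂ = T₁(V₁/V₂)^(n−1) = 290×(4.12)^0.30 = 443 K; P₂ = P₁(V₁/V₂)^n = 1470 kPa.
W = (P₁V₁−P₂V₂)/(n−1) = (233×44.3−1470×10.8)/0.30 = -18200 J.
Work done on the gas = −W_by = 18200 J.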